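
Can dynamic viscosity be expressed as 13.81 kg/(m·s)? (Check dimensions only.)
Yes

dynamic viscosity has SI base units: kg / (m * s)
kg/(m·s) reduces to the same SI base units, so it is a valid unit for dynamic viscosity.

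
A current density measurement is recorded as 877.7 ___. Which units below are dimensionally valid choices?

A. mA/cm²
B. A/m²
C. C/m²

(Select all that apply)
A, B

current density has SI base units: A / m^2

Checking each option against A / m^2:
  A. mA/cm²: ✓ matches
  B. A/m²: ✓ matches
  C. C/m²: ✗ does not match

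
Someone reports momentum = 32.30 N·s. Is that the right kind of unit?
Yes

momentum has SI base units: kg * m / s
N·s reduces to the same SI base units, so it is a valid unit for momentum.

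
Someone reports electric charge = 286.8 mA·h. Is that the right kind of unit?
Yes

electric charge has SI base units: A * s
mA·h reduces to the same SI base units, so it is a valid unit for electric charge.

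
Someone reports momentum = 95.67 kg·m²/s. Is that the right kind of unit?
No

momentum has SI base units: kg * m / s
kg·m²/s does NOT reduce to kg * m / s; a valid unit for momentum would be e.g. kg·m/s.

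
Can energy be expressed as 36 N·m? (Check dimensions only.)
Yes

energy has SI base units: kg * m^2 / s^2
N·m reduces to the same SI base units, so it is a valid unit for energy.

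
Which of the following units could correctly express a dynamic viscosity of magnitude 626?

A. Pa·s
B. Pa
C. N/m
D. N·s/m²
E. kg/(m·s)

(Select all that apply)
A, D, E

dynamic viscosity has SI base units: kg / (m * s)

Checking each option against kg / (m * s):
  A. Pa·s: ✓ matches
  B. Pa: ✗ does not match
  C. N/m: ✗ does not match
  D. N·s/m²: ✓ matches
  E. kg/(m·s): ✓ matches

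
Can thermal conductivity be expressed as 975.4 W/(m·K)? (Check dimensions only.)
Yes

thermal conductivity has SI base units: kg * m / (s^3 * K)
W/(m·K) reduces to the same SI base units, so it is a valid unit for thermal conductivity.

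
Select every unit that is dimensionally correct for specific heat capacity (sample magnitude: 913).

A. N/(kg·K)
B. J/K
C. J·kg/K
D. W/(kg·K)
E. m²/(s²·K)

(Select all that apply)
E

specific heat capacity has SI base units: m^2 / (s^2 * K)

Checking each option against m^2 / (s^2 * K):
  A. N/(kg·K): ✗ does not match
  B. J/K: ✗ does not match
  C. J·kg/K: ✗ does not match
  D. W/(kg·K): ✗ does not match
  E. m²/(s²·K): ✓ matches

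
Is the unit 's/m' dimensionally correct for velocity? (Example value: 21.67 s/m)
No

velocity has SI base units: m / s
s/m does NOT reduce to m / s; a valid unit for velocity would be e.g. m/s.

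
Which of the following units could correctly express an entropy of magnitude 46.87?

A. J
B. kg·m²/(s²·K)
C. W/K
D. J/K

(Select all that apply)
B, D

entropy has SI base units: kg * m^2 / (s^2 * K)

Checking each option against kg * m^2 / (s^2 * K):
  A. J: ✗ does not match
  B. kg·m²/(s²·K): ✓ matches
  C. W/K: ✗ does not match
  D. J/K: ✓ matches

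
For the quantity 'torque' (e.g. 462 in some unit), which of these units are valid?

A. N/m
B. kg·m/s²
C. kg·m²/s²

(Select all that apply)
C

torque has SI base units: kg * m^2 / s^2

Checking each option against kg * m^2 / s^2:
  A. N/m: ✗ does not match
  B. kg·m/s²: ✗ does not match
  C. kg·m²/s²: ✓ matches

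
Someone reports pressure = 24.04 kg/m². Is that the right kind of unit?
No

pressure has SI base units: kg / (m * s^2)
kg/m² does NOT reduce to kg / (m * s^2); a valid unit for pressure would be e.g. Pa.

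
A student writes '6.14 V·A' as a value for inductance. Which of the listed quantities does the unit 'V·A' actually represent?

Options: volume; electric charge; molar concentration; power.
power

inductance should have units dimensionally equivalent to kg * m^2 / (A^2 * s^2) (e.g. H).
The given unit 'V·A' reduces to kg * m^2 / s^3. Of the listed options, that is the dimensionality of power.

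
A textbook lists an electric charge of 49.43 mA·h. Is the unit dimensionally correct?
Yes

electric charge has SI base units: A * s
mA·h reduces to the same SI base units, so it is a valid unit for electric charge.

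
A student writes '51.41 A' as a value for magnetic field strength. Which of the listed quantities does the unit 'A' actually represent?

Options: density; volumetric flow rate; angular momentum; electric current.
electric current

magnetic field strength should have units dimensionally equivalent to A / m (e.g. A/m).
The given unit 'A' reduces to A. Of the listed options, that is the dimensionality of electric current.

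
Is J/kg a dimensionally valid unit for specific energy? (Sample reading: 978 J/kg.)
Yes

specific energy has SI base units: m^2 / s^2
J/kg reduces to the same SI base units, so it is a valid unit for specific energy.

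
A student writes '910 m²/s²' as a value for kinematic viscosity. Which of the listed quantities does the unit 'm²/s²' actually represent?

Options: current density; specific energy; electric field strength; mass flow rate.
specific energy

kinematic viscosity should have units dimensionally equivalent to m^2 / s (e.g. m²/s).
The given unit 'm²/s²' reduces to m^2 / s^2. Of the listed options, that is the dimensionality of specific energy.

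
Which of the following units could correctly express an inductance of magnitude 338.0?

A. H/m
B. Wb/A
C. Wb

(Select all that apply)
B

inductance has SI base units: kg * m^2 / (A^2 * s^2)

Checking each option against kg * m^2 / (A^2 * s^2):
  A. H/m: ✗ does not match
  B. Wb/A: ✓ matches
  C. Wb: ✗ does not match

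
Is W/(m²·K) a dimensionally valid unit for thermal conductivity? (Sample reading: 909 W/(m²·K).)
No

thermal conductivity has SI base units: kg * m / (s^3 * K)
W/(m²·K) does NOT reduce to kg * m / (s^3 * K); a valid unit for thermal conductivity would be e.g. W/(m·K).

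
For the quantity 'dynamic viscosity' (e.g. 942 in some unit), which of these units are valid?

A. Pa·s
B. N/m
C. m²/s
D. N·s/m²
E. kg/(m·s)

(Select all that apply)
A, D, E

dynamic viscosity has SI base units: kg / (m * s)

Checking each option against kg / (m * s):
  A. Pa·s: ✓ matches
  B. N/m: ✗ does not match
  C. m²/s: ✗ does not match
  D. N·s/m²: ✓ matches
  E. kg/(m·s): ✓ matches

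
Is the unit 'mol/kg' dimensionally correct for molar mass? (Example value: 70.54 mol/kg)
No

molar mass has SI base units: kg / mol
mol/kg does NOT reduce to kg / mol; a valid unit for molar mass would be e.g. kg/mol.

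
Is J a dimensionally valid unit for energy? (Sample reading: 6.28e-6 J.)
Yes

energy has SI base units: kg * m^2 / s^2
J reduces to the same SI base units, so it is a valid unit for energy.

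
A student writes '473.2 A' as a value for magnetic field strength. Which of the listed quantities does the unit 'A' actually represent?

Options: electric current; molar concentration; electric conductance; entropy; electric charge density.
electric current

magnetic field strength should have units dimensionally equivalent to A / m (e.g. A/m).
The given unit 'A' reduces to A. Of the listed options, that is the dimensionality of electric current.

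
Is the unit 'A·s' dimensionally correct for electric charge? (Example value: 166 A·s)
Yes

electric charge has SI base units: A * s
A·s reduces to the same SI base units, so it is a valid unit for electric charge.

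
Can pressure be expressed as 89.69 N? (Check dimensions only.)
No

pressure has SI base units: kg / (m * s^2)
N does NOT reduce to kg / (m * s^2); a valid unit for pressure would be e.g. Pa.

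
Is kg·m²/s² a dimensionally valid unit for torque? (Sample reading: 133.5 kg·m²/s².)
Yes

torque has SI base units: kg * m^2 / s^2
kg·m²/s² reduces to the same SI base units, so it is a valid unit for torque.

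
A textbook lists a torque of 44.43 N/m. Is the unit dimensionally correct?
No

torque has SI base units: kg * m^2 / s^2
N/m does NOT reduce to kg * m^2 / s^2; a valid unit for torque would be e.g. N·m.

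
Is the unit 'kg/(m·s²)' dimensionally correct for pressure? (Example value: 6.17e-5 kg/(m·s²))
Yes

pressure has SI base units: kg / (m * s^2)
kg/(m·s²) reduces to the same SI base units, so it is a valid unit for pressure.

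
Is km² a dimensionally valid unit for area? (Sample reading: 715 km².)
Yes

area has SI base units: m^2
km² reduces to the same SI base units, so it is a valid unit for area.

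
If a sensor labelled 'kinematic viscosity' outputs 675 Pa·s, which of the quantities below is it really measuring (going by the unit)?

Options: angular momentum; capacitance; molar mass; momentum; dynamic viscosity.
dynamic viscosity

kinematic viscosity should have units dimensionally equivalent to m^2 / s (e.g. m²/s).
The given unit 'Pa·s' reduces to kg / (m * s). Of the listed options, that is the dimensionality of dynamic viscosity.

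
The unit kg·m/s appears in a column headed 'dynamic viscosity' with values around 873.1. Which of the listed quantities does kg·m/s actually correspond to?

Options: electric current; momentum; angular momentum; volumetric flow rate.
momentum

dynamic viscosity should have units dimensionally equivalent to kg / (m * s) (e.g. Pa·s).
The given unit 'kg·m/s' reduces to kg * m / s. Of the listed options, that is the dimensionality of momentum.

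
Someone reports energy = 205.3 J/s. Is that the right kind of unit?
No

energy has SI base units: kg * m^2 / s^2
J/s does NOT reduce to kg * m^2 / s^2; a valid unit for energy would be e.g. J.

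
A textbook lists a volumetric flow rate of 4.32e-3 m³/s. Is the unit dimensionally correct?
Yes

volumetric flow rate has SI base units: m^3 / s
m³/s reduces to the same SI base units, so it is a valid unit for volumetric flow rate.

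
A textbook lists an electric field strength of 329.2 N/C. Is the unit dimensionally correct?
Yes

electric field strength has SI base units: kg * m / (A * s^3)
N/C reduces to the same SI base units, so it is a valid unit for electric field strength.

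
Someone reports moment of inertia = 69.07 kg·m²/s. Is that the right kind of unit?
No

moment of inertia has SI base units: kg * m^2
kg·m²/s does NOT reduce to kg * m^2; a valid unit for moment of inertia would be e.g. kg·m².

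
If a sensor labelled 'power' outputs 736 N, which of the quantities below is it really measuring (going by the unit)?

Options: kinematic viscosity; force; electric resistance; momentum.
force

power should have units dimensionally equivalent to kg * m^2 / s^3 (e.g. W).
The given unit 'N' reduces to kg * m / s^2. Of the listed options, that is the dimensionality of force.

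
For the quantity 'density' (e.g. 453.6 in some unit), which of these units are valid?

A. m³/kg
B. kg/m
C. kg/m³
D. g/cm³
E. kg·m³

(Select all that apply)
C, D

density has SI base units: kg / m^3

Checking each option against kg / m^3:
  A. m³/kg: ✗ does not match
  B. kg/m: ✗ does not match
  C. kg/m³: ✓ matches
  D. g/cm³: ✓ matches
  E. kg·m³: ✗ does not match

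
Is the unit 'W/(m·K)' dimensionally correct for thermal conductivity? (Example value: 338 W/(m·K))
Yes

thermal conductivity has SI base units: kg * m / (s^3 * K)
W/(m·K) reduces to the same SI base units, so it is a valid unit for thermal conductivity.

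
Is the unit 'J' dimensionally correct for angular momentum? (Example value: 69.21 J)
No

angular momentum has SI base units: kg * m^2 / s
J does NOT reduce to kg * m^2 / s; a valid unit for angular momentum would be e.g. kg·m²/s.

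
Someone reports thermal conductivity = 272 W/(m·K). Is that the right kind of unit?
Yes

thermal conductivity has SI base units: kg * m / (s^3 * K)
W/(m·K) reduces to the same SI base units, so it is a valid unit for thermal conductivity.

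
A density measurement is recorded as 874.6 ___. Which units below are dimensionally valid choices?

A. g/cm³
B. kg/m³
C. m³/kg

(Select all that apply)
A, B

density has SI base units: kg / m^3

Checking each option against kg / m^3:
  A. g/cm³: ✓ matches
  B. kg/m³: ✓ matches
  C. m³/kg: ✗ does not match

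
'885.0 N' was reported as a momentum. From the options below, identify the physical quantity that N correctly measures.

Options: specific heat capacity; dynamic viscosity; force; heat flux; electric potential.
force

momentum should have units dimensionally equivalent to kg * m / s (e.g. kg·m/s).
The given unit 'N' reduces to kg * m / s^2. Of the listed options, that is the dimensionality of force.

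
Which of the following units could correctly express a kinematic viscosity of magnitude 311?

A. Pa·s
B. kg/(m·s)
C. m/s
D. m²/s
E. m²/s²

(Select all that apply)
D

kinematic viscosity has SI base units: m^2 / s

Checking each option against m^2 / s:
  A. Pa·s: ✗ does not match
  B. kg/(m·s): ✗ does not match
  C. m/s: ✗ does not match
  D. m²/s: ✓ matches
  E. m²/s²: ✗ does not match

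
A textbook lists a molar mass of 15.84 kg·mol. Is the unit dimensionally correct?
No

molar mass has SI base units: kg / mol
kg·mol does NOT reduce to kg / mol; a valid unit for molar mass would be e.g. kg/mol.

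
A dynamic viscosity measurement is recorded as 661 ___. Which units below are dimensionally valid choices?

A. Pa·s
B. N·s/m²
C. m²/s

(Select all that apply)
A, B

dynamic viscosity has SI base units: kg / (m * s)

Checking each option against kg / (m * s):
  A. Pa·s: ✓ matches
  B. N·s/m²: ✓ matches
  C. m²/s: ✗ does not match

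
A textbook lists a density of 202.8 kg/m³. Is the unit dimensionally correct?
Yes

density has SI base units: kg / m^3
kg/m³ reduces to the same SI base units, so it is a valid unit for density.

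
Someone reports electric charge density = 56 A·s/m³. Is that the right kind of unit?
Yes

electric charge density has SI base units: A * s / m^3
A·s/m³ reduces to the same SI base units, so it is a valid unit for electric charge density.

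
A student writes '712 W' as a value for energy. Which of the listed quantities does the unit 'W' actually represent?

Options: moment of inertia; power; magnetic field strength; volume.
power

energy should have units dimensionally equivalent to kg * m^2 / s^2 (e.g. J).
The given unit 'W' reduces to kg * m^2 / s^3. Of the listed options, that is the dimensionality of power.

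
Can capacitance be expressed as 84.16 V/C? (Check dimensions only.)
No

capacitance has SI base units: A^2 * s^4 / (kg * m^2)
V/C does NOT reduce to A^2 * s^4 / (kg * m^2); a valid unit for capacitance would be e.g. F.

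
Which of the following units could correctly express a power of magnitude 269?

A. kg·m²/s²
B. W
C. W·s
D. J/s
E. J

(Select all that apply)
B, D

power has SI base units: kg * m^2 / s^3

Checking each option against kg * m^2 / s^3:
  A. kg·m²/s²: ✗ does not match
  B. W: ✓ matches
  C. W·s: ✗ does not match
  D. J/s: ✓ matches
  E. J: ✗ does not match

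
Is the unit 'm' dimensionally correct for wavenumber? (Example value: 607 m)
No

wavenumber has SI base units: 1 / m
m does NOT reduce to 1 / m; a valid unit for wavenumber would be e.g. 1/m.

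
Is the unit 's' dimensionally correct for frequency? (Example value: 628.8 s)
No

frequency has SI base units: 1 / s
s does NOT reduce to 1 / s; a valid unit for frequency would be e.g. Hz.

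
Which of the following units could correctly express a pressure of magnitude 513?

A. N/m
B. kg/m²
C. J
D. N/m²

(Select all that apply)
D

pressure has SI base units: kg / (m * s^2)

Checking each option against kg / (m * s^2):
  A. N/m: ✗ does not match
  B. kg/m²: ✗ does not match
  C. J: ✗ does not match
  D. N/m²: ✓ matches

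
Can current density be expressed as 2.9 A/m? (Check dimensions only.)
No

current density has SI base units: A / m^2
A/m does NOT reduce to A / m^2; a valid unit for current density would be e.g. A/m².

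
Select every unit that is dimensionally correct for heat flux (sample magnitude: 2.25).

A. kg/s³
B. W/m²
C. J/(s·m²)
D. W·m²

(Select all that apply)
A, B, C

heat flux has SI base units: kg / s^3

Checking each option against kg / s^3:
  A. kg/s³: ✓ matches
  B. W/m²: ✓ matches
  C. J/(s·m²): ✓ matches
  D. W·m²: ✗ does not match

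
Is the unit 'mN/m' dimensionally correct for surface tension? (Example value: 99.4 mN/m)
Yes

surface tension has SI base units: kg / s^2
mN/m reduces to the same SI base units, so it is a valid unit for surface tension.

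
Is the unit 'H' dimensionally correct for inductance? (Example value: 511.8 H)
Yes

inductance has SI base units: kg * m^2 / (A^2 * s^2)
H reduces to the same SI base units, so it is a valid unit for inductance.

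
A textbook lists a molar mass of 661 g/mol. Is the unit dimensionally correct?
Yes

molar mass has SI base units: kg / mol
g/mol reduces to the same SI base units, so it is a valid unit for molar mass.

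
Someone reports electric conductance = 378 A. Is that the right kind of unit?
No

electric conductance has SI base units: A^2 * s^3 / (kg * m^2)
A does NOT reduce to A^2 * s^3 / (kg * m^2); a valid unit for electric conductance would be e.g. S.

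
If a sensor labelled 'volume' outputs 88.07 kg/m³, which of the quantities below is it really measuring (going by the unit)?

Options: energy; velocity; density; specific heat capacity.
density

volume should have units dimensionally equivalent to m^3 (e.g. m³).
The given unit 'kg/m³' reduces to kg / m^3. Of the listed options, that is the dimensionality of density.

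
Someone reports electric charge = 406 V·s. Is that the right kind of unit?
No

electric charge has SI base units: A * s
V·s does NOT reduce to A * s; a valid unit for electric charge would be e.g. C.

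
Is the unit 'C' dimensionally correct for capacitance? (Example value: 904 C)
No

capacitance has SI base units: A^2 * s^4 / (kg * m^2)
C does NOT reduce to A^2 * s^4 / (kg * m^2); a valid unit for capacitance would be e.g. F.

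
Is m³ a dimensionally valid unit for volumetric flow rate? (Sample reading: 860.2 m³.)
No

volumetric flow rate has SI base units: m^3 / s
m³ does NOT reduce to m^3 / s; a valid unit for volumetric flow rate would be e.g. m³/s.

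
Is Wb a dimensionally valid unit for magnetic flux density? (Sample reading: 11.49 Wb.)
No

magnetic flux density has SI base units: kg / (A * s^2)
Wb does NOT reduce to kg / (A * s^2); a valid unit for magnetic flux density would be e.g. T.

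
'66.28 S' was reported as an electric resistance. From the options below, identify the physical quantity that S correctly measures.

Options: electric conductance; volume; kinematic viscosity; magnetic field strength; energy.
electric conductance

electric resistance should have units dimensionally equivalent to kg * m^2 / (A^2 * s^3) (e.g. Ω).
The given unit 'S' reduces to A^2 * s^3 / (kg * m^2). Of the listed options, that is the dimensionality of electric conductance.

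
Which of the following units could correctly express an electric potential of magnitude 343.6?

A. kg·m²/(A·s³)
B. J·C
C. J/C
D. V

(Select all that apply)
A, C, D

electric potential has SI base units: kg * m^2 / (A * s^3)

Checking each option against kg * m^2 / (A * s^3):
  A. kg·m²/(A·s³): ✓ matches
  B. J·C: ✗ does not match
  C. J/C: ✓ matches
  D. V: ✓ matches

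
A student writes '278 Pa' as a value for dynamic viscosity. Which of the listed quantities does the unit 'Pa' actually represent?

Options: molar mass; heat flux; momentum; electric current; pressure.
pressure

dynamic viscosity should have units dimensionally equivalent to kg / (m * s) (e.g. Pa·s).
The given unit 'Pa' reduces to kg / (m * s^2). Of the listed options, that is the dimensionality of pressure.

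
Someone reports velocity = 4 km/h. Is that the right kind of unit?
Yes

velocity has SI base units: m / s
km/h reduces to the same SI base units, so it is a valid unit for velocity.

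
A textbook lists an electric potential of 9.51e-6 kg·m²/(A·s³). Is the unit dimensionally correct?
Yes

electric potential has SI base units: kg * m^2 / (A * s^3)
kg·m²/(A·s³) reduces to the same SI base units, so it is a valid unit for electric potential.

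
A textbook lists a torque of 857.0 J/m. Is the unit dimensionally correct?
No

torque has SI base units: kg * m^2 / s^2
J/m does NOT reduce to kg * m^2 / s^2; a valid unit for torque would be e.g. N·m.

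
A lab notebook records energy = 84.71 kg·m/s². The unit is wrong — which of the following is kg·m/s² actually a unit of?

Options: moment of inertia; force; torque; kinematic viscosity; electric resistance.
force

energy should have units dimensionally equivalent to kg * m^2 / s^2 (e.g. J).
The given unit 'kg·m/s²' reduces to kg * m / s^2. Of the listed options, that is the dimensionality of force.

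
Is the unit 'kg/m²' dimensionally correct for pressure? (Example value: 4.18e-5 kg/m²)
No

pressure has SI base units: kg / (m * s^2)
kg/m² does NOT reduce to kg / (m * s^2); a valid unit for pressure would be e.g. Pa.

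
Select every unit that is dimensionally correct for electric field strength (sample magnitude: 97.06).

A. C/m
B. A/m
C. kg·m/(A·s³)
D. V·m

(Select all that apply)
C

electric field strength has SI base units: kg * m / (A * s^3)

Checking each option against kg * m / (A * s^3):
  A. C/m: ✗ does not match
  B. A/m: ✗ does not match
  C. kg·m/(A·s³): ✓ matches
  D. V·m: ✗ does not match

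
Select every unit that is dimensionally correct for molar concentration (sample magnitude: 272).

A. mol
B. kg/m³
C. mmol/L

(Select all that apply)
C

molar concentration has SI base units: mol / m^3

Checking each option against mol / m^3:
  A. mol: ✗ does not match
  B. kg/m³: ✗ does not match
  C. mmol/L: ✓ matches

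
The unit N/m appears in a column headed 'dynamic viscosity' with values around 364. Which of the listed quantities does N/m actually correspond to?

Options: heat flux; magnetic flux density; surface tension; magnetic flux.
surface tension

dynamic viscosity should have units dimensionally equivalent to kg / (m * s) (e.g. Pa·s).
The given unit 'N/m' reduces to kg / s^2. Of the listed options, that is the dimensionality of surface tension.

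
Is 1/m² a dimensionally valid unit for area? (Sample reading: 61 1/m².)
No

area has SI base units: m^2
1/m² does NOT reduce to m^2; a valid unit for area would be e.g. m².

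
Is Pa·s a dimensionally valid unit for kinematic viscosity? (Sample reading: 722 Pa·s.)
No

kinematic viscosity has SI base units: m^2 / s
Pa·s does NOT reduce to m^2 / s; a valid unit for kinematic viscosity would be e.g. m²/s.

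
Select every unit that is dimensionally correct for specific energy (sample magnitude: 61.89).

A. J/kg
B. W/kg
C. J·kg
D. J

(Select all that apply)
A

specific energy has SI base units: m^2 / s^2

Checking each option against m^2 / s^2:
  A. J/kg: ✓ matches
  B. W/kg: ✗ does not match
  C. J·kg: ✗ does not match
  D. J: ✗ does not match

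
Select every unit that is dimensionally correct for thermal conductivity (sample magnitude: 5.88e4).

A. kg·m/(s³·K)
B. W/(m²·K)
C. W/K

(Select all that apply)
A

thermal conductivity has SI base units: kg * m / (s^3 * K)

Checking each option against kg * m / (s^3 * K):
  A. kg·m/(s³·K): ✓ matches
  B. W/(m²·K): ✗ does not match
  C. W/K: ✗ does not match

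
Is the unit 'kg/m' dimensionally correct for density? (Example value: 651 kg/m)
No

density has SI base units: kg / m^3
kg/m does NOT reduce to kg / m^3; a valid unit for density would be e.g. kg/m³.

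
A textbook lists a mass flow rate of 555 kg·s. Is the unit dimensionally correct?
No

mass flow rate has SI base units: kg / s
kg·s does NOT reduce to kg / s; a valid unit for mass flow rate would be e.g. kg/s.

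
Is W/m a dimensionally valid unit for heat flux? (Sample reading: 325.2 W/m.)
No

heat flux has SI base units: kg / s^3
W/m does NOT reduce to kg / s^3; a valid unit for heat flux would be e.g. W/m².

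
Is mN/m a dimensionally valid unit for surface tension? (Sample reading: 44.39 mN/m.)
Yes

surface tension has SI base units: kg / s^2
mN/m reduces to the same SI base units, so it is a valid unit for surface tension.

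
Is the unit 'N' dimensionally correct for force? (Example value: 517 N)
Yes

force has SI base units: kg * m / s^2
N reduces to the same SI base units, so it is a valid unit for force.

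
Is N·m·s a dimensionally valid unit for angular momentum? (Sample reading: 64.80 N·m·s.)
Yes

angular momentum has SI base units: kg * m^2 / s
N·m·s reduces to the same SI base units, so it is a valid unit for angular momentum.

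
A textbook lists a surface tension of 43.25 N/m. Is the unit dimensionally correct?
Yes

surface tension has SI base units: kg / s^2
N/m reduces to the same SI base units, so it is a valid unit for surface tension.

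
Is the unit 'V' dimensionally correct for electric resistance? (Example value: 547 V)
No

electric resistance has SI base units: kg * m^2 / (A^2 * s^3)
V does NOT reduce to kg * m^2 / (A^2 * s^3); a valid unit for electric resistance would be e.g. Ω.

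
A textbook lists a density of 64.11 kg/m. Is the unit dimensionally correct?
No

density has SI base units: kg / m^3
kg/m does NOT reduce to kg / m^3; a valid unit for density would be e.g. kg/m³.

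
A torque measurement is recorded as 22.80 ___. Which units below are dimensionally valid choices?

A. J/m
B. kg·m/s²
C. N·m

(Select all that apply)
C

torque has SI base units: kg * m^2 / s^2

Checking each option against kg * m^2 / s^2:
  A. J/m: ✗ does not match
  B. kg·m/s²: ✗ does not match
  C. N·m: ✓ matches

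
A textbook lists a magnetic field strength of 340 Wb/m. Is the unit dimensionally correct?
No

magnetic field strength has SI base units: A / m
Wb/m does NOT reduce to A / m; a valid unit for magnetic field strength would be e.g. A/m.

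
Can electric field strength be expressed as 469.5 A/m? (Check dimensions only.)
No

electric field strength has SI base units: kg * m / (A * s^3)
A/m does NOT reduce to kg * m / (A * s^3); a valid unit for electric field strength would be e.g. V/m.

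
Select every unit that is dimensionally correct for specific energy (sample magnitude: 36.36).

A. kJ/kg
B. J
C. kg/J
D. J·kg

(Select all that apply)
A

specific energy has SI base units: m^2 / s^2

Checking each option against m^2 / s^2:
  A. kJ/kg: ✓ matches
  B. J: ✗ does not match
  C. kg/J: ✗ does not match
  D. J·kg: ✗ does not match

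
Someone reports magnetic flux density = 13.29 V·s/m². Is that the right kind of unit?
Yes

magnetic flux density has SI base units: kg / (A * s^2)
V·s/m² reduces to the same SI base units, so it is a valid unit for magnetic flux density.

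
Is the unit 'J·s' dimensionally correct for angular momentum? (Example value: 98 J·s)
Yes

angular momentum has SI base units: kg * m^2 / s
J·s reduces to the same SI base units, so it is a valid unit for angular momentum.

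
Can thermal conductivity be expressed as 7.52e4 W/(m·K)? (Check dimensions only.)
Yes

thermal conductivity has SI base units: kg * m / (s^3 * K)
W/(m·K) reduces to the same SI base units, so it is a valid unit for thermal conductivity.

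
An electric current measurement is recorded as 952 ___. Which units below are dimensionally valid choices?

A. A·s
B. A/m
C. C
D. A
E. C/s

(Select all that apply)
D, E

electric current has SI base units: A

Checking each option against A:
  A. A·s: ✗ does not match
  B. A/m: ✗ does not match
  C. C: ✗ does not match
  D. A: ✓ matches
  E. C/s: ✓ matches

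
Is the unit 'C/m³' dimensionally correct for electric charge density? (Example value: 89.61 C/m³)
Yes

electric charge density has SI base units: A * s / m^3
C/m³ reduces to the same SI base units, so it is a valid unit for electric charge density.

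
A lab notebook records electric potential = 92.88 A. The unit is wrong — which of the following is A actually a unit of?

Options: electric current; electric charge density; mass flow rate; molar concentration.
electric current

electric potential should have units dimensionally equivalent to kg * m^2 / (A * s^3) (e.g. V).
The given unit 'A' reduces to A. Of the listed options, that is the dimensionality of electric current.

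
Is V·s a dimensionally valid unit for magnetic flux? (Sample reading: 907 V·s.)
Yes

magnetic flux has SI base units: kg * m^2 / (A * s^2)
V·s reduces to the same SI base units, so it is a valid unit for magnetic flux.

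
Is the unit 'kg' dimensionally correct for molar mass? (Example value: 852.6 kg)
No

molar mass has SI base units: kg / mol
kg does NOT reduce to kg / mol; a valid unit for molar mass would be e.g. kg/mol.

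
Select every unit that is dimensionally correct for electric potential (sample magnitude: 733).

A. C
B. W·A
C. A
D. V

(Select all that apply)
D

electric potential has SI base units: kg * m^2 / (A * s^3)

Checking each option against kg * m^2 / (A * s^3):
  A. C: ✗ does not match
  B. W·A: ✗ does not match
  C. A: ✗ does not match
  D. V: ✓ matches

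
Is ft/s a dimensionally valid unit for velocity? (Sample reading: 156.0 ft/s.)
Yes

velocity has SI base units: m / s
ft/s reduces to the same SI base units, so it is a valid unit for velocity.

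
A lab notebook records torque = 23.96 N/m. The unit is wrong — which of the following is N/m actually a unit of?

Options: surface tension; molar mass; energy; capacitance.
surface tension

torque should have units dimensionally equivalent to kg * m^2 / s^2 (e.g. N·m).
The given unit 'N/m' reduces to kg / s^2. Of the listed options, that is the dimensionality of surface tension.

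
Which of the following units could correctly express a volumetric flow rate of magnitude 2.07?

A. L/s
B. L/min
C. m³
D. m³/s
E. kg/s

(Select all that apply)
A, B, D

volumetric flow rate has SI base units: m^3 / s

Checking each option against m^3 / s:
  A. L/s: ✓ matches
  B. L/min: ✓ matches
  C. m³: ✗ does not match
  D. m³/s: ✓ matches
  E. kg/s: ✗ does not match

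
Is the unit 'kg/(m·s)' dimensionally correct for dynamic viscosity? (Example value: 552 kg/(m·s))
Yes

dynamic viscosity has SI base units: kg / (m * s)
kg/(m·s) reduces to the same SI base units, so it is a valid unit for dynamic viscosity.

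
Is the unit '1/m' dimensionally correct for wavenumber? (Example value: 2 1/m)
Yes

wavenumber has SI base units: 1 / m
1/m reduces to the same SI base units, so it is a valid unit for wavenumber.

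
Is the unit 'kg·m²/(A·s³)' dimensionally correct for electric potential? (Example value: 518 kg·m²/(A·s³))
Yes

electric potential has SI base units: kg * m^2 / (A * s^3)
kg·m²/(A·s³) reduces to the same SI base units, so it is a valid unit for electric potential.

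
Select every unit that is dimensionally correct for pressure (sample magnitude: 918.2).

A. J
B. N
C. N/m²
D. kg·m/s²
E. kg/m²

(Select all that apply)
C

pressure has SI base units: kg / (m * s^2)

Checking each option against kg / (m * s^2):
  A. J: ✗ does not match
  B. N: ✗ does not match
  C. N/m²: ✓ matches
  D. kg·m/s²: ✗ does not match
  E. kg/m²: ✗ does not match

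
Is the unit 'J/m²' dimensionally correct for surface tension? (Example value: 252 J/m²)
Yes

surface tension has SI base units: kg / s^2
J/m² reduces to the same SI base units, so it is a valid unit for surface tension.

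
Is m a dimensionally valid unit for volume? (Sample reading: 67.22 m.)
No

volume has SI base units: m^3
m does NOT reduce to m^3; a valid unit for volume would be e.g. m³.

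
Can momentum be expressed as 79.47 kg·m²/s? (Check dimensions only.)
No

momentum has SI base units: kg * m / s
kg·m²/s does NOT reduce to kg * m / s; a valid unit for momentum would be e.g. kg·m/s.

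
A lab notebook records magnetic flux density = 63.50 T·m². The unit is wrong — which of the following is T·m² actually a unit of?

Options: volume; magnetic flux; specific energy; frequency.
magnetic flux

magnetic flux density should have units dimensionally equivalent to kg / (A * s^2) (e.g. T).
The given unit 'T·m²' reduces to kg * m^2 / (A * s^2). Of the listed options, that is the dimensionality of magnetic flux.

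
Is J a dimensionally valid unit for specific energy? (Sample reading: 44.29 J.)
No

specific energy has SI base units: m^2 / s^2
J does NOT reduce to m^2 / s^2; a valid unit for specific energy would be e.g. J/kg.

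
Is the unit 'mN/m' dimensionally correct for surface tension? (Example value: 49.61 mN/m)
Yes

surface tension has SI base units: kg / s^2
mN/m reduces to the same SI base units, so it is a valid unit for surface tension.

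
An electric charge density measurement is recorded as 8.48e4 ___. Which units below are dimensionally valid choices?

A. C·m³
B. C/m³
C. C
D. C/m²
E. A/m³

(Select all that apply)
B

electric charge density has SI base units: A * s / m^3

Checking each option against A * s / m^3:
  A. C·m³: ✗ does not match
  B. C/m³: ✓ matches
  C. C: ✗ does not match
  D. C/m²: ✗ does not match
  E. A/m³: ✗ does not match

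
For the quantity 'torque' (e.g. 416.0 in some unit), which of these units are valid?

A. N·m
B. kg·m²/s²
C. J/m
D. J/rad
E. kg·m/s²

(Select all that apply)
A, B, D

torque has SI base units: kg * m^2 / s^2

Checking each option against kg * m^2 / s^2:
  A. N·m: ✓ matches
  B. kg·m²/s²: ✓ matches
  C. J/m: ✗ does not match
  D. J/rad: ✓ matches
  E. kg·m/s²: ✗ does not match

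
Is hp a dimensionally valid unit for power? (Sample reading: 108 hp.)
Yes

power has SI base units: kg * m^2 / s^3
hp reduces to the same SI base units, so it is a valid unit for power.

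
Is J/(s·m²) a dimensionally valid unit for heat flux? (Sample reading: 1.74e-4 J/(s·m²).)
Yes

heat flux has SI base units: kg / s^3
J/(s·m²) reduces to the same SI base units, so it is a valid unit for heat flux.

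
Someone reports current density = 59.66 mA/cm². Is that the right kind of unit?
Yes

current density has SI base units: A / m^2
mA/cm² reduces to the same SI base units, so it is a valid unit for current density.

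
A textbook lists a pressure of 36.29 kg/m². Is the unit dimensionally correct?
No

pressure has SI base units: kg / (m * s^2)
kg/m² does NOT reduce to kg / (m * s^2); a valid unit for pressure would be e.g. Pa.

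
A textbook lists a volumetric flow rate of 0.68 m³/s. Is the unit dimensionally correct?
Yes

volumetric flow rate has SI base units: m^3 / s
m³/s reduces to the same SI base units, so it is a valid unit for volumetric flow rate.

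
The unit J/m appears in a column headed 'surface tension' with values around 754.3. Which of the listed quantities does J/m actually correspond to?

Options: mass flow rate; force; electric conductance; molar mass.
force

surface tension should have units dimensionally equivalent to kg / s^2 (e.g. N/m).
The given unit 'J/m' reduces to kg * m / s^2. Of the listed options, that is the dimensionality of force.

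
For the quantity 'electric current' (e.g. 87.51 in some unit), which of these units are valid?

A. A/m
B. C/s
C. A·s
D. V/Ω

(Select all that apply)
B, D

electric current has SI base units: A

Checking each option against A:
  A. A/m: ✗ does not match
  B. C/s: ✓ matches
  C. A·s: ✗ does not match
  D. V/Ω: ✓ matches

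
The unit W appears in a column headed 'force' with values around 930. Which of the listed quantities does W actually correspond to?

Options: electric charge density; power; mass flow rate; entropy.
power

force should have units dimensionally equivalent to kg * m / s^2 (e.g. N).
The given unit 'W' reduces to kg * m^2 / s^3. Of the listed options, that is the dimensionality of power.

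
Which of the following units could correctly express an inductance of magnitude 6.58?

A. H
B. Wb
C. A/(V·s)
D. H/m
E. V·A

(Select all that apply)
A

inductance has SI base units: kg * m^2 / (A^2 * s^2)

Checking each option against kg * m^2 / (A^2 * s^2):
  A. H: ✓ matches
  B. Wb: ✗ does not match
  C. A/(V·s): ✗ does not match
  D. H/m: ✗ does not match
  E. V·A: ✗ does not match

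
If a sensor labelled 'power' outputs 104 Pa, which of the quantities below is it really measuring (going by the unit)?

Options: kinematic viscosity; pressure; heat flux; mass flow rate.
pressure

power should have units dimensionally equivalent to kg * m^2 / s^3 (e.g. W).
The given unit 'Pa' reduces to kg / (m * s^2). Of the listed options, that is the dimensionality of pressure.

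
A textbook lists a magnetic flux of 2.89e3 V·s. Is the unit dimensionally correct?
Yes

magnetic flux has SI base units: kg * m^2 / (A * s^2)
V·s reduces to the same SI base units, so it is a valid unit for magnetic flux.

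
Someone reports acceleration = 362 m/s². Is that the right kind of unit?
Yes

acceleration has SI base units: m / s^2
m/s² reduces to the same SI base units, so it is a valid unit for acceleration.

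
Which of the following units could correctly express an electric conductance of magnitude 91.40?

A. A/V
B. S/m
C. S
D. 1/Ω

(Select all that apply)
A, C, D

electric conductance has SI base units: A^2 * s^3 / (kg * m^2)

Checking each option against A^2 * s^3 / (kg * m^2):
  A. A/V: ✓ matches
  B. S/m: ✗ does not match
  C. S: ✓ matches
  D. 1/Ω: ✓ matches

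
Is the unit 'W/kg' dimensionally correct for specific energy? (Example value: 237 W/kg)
No

specific energy has SI base units: m^2 / s^2
W/kg does NOT reduce to m^2 / s^2; a valid unit for specific energy would be e.g. J/kg.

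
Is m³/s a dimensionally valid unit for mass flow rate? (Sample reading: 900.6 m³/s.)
No

mass flow rate has SI base units: kg / s
m³/s does NOT reduce to kg / s; a valid unit for mass flow rate would be e.g. kg/s.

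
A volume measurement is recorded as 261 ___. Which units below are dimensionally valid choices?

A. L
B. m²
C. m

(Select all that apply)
A

volume has SI base units: m^3

Checking each option against m^3:
  A. L: ✓ matches
  B. m²: ✗ does not match
  C. m: ✗ does not match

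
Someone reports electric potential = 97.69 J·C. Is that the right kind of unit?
No

electric potential has SI base units: kg * m^2 / (A * s^3)
J·C does NOT reduce to kg * m^2 / (A * s^3); a valid unit for electric potential would be e.g. V.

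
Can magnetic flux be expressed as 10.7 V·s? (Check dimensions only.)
Yes

magnetic flux has SI base units: kg * m^2 / (A * s^2)
V·s reduces to the same SI base units, so it is a valid unit for magnetic flux.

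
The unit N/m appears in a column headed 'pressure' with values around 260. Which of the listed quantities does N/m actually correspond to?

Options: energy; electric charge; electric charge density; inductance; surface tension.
surface tension

pressure should have units dimensionally equivalent to kg / (m * s^2) (e.g. Pa).
The given unit 'N/m' reduces to kg / s^2. Of the listed options, that is the dimensionality of surface tension.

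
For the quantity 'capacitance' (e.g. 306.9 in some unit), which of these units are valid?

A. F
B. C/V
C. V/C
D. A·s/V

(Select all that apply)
A, B, D

capacitance has SI base units: A^2 * s^4 / (kg * m^2)

Checking each option against A^2 * s^4 / (kg * m^2):
  A. F: ✓ matches
  B. C/V: ✓ matches
  C. V/C: ✗ does not match
  D. A·s/V: ✓ matches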